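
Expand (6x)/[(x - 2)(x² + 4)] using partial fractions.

At x=2: α = (6·2 + 0)/(2² + 4) = 3/2. β = -α = -3/2, γ = 6 - 2·α = 3
Result: (3/2)/(x - 2) - ((3/2)x - 3)/(x² + 4)


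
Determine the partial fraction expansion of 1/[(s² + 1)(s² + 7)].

Coefficient matching gives P = R = 0, Q = 1/(7-1) = 1/6, S = -Q = -1/6
Result: (1/6)/(s² + 1) - (1/6)/(s² + 7)


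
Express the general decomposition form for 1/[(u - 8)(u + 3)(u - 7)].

Three distinct linear factors: α/(u - 8) + β/(u + 3) + γ/(u - 7)


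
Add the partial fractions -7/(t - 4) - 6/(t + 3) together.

Common denominator (t - 4)(t + 3). Numerator: -7(t + 3) - 6(t - 4) = (-7t - 21) - (6t - 24) = -13t + 3
Result: (-13t + 3)/[(t - 4)(t + 3)]


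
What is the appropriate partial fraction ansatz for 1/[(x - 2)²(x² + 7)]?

Repeated linear + quadratic: A/(x - 2) + B/(x - 2)² + (Cx + D)/(x² + 7)


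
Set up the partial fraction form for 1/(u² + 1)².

Repeated quadratic factor: (Au + B)/(u² + 1) + (Cu + D)/(u² + 1)²


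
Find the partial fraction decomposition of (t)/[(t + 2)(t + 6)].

At t=-2: α = (1·(-2) + 0)/(-2 + 6) = -1/2. At t=-6: β = (1·(-6) + 0)/(-6 + 2) = 3/2
Result: (-1/2)/(t + 2) + (3/2)/(t + 6)


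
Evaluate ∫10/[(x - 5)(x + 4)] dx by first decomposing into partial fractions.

Decompose: 10/[(x - 5)(x + 4)] = (10/9)/(x - 5) - (10/9)/(x + 4). Integrate each term: (10/9) ln|(x - 5)| - (10/9) ln|(x + 4)| + C


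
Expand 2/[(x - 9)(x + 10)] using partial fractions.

2/(x - 9)(x + 10) = A/(x - 9) + B/(x + 10). A = 2/(9 + 10) = 2/19, B = 2/(-10 - 9) = -2/19
Result: (2/19)/(x - 9) - (2/19)/(x + 10)


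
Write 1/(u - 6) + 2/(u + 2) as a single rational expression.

Common denominator (u - 6)(u + 2). Numerator: 1(u + 2) + 2(u - 6) = (u + 2) + (2u - 12) = 3u - 10
Result: (3u - 10)/[(u - 6)(u + 2)]


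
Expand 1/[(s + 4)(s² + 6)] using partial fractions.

Cover-up at s = -4: P = 1/((-4)² + 6) = 1/22. Then Q = -P = -1/22, R = -P·(0 - 4) = 2/11
Result: (1/22)/(s + 4) - ((1/22)s - 2/11)/(s² + 6)


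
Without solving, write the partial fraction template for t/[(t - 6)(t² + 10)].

Linear + irreducible quadratic: α/(t - 6) + (βt + γ)/(t² + 10)


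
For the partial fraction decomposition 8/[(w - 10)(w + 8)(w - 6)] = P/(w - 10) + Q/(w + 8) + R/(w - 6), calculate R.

Cover-up at w = 6: R = 8/[(6 - 10)(6 + 8)] = 8/[(-4)(14)] = -8/56 = -1/7


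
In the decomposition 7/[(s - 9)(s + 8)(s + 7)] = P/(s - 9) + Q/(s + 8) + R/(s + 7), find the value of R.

Cover-up at s = -7: R = 7/[(-7 - 9)(-7 + 8)] = 7/[(-16)(1)] = -7/16


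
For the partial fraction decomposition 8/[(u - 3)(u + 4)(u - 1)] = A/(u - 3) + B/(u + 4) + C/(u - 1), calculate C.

Cover-up at u = 1: C = 8/[(1 - 3)(1 + 4)] = 8/[(-2)(5)] = -8/10 = -4/5


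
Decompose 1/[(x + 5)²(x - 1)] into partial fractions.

Cover-up at x=1: γ = 1/(1 + 5)² = 1/36. Cover-up at x=-5: β = 1/(-5 - 1) = -1/6. Comparing x² coeff: α = -γ = -1/36
Result: (-1/36)/(x + 5) - (1/6)/(x + 5)² + (1/36)/(x - 1)


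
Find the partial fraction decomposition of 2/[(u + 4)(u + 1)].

2/(u + 4)(u + 1) = P/(u + 4) + Q/(u + 1). P = 2/(-4 + 1) = -2/3, Q = 2/(-1 + 4) = 2/3
Result: (-2/3)/(u + 4) + (2/3)/(u + 1)


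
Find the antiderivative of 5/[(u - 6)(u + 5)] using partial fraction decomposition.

Decompose: 5/[(u - 6)(u + 5)] = (5/11)/(u - 6) - (5/11)/(u + 5). Integrate each term: (5/11) ln|(u - 6)| - (5/11) ln|(u + 5)| + C


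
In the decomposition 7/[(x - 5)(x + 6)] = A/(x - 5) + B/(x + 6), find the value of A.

Cover-up at x = 5: A = 7/(5 + 6) = 7/11


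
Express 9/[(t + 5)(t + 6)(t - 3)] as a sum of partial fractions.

Using cover-up method: P = -9/8, Q = 1, R = 1/8
Result: (-9/8)/(t + 5) + 1/(t + 6) + (1/8)/(t - 3)


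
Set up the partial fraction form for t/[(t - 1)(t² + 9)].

Linear + irreducible quadratic: α/(t - 1) + (βt + γ)/(t² + 9)


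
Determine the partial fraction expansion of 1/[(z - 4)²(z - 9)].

Cover-up at z=9: γ = 1/(9 - 4)² = 1/25. Cover-up at z=4: β = 1/(4 - 9) = -1/5. Comparing z² coeff: α = -γ = -1/25
Result: (-1/25)/(z - 4) - (1/5)/(z - 4)² + (1/25)/(z - 9)


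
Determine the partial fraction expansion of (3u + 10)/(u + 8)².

(3u + 10) = A(u + 8) + B. At u = -8: B = 3·(-8) + 10 = -14. Coeff of u: A = 3
Result: 3/(u + 8) - 14/(u + 8)²


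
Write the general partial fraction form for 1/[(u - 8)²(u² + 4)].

Repeated linear + quadratic: A/(u - 8) + B/(u - 8)² + (Cu + D)/(u² + 4)


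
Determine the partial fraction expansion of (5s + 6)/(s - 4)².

(5s + 6) = A(s - 4) + B. At s = 4: B = 5·4 + 6 = 26. Coeff of s: A = 5
Result: 5/(s - 4) + 26/(s - 4)²


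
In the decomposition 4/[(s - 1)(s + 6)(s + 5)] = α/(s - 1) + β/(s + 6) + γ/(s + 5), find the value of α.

Cover-up at s = 1: α = 4/[(1 + 6)(1 + 5)] = 4/[(7)(6)] = 4/42 = 2/21


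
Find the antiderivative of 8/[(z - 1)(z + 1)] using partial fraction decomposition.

Decompose: 8/[(z - 1)(z + 1)] = 4/(z - 1) - 4/(z + 1). Integrate each term: 4 ln|(z - 1)| - 4 ln|(z + 1)| + C


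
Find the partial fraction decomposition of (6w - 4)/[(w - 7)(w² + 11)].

At w=7: P = (6·7 - 4)/(7² + 11) = 19/30. Q = -P = -19/30, R = 6 - 7·P = 47/30
Result: (19/30)/(w - 7) - ((19/30)w - 47/30)/(w² + 11)


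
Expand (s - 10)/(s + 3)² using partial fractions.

(s - 10) = P(s + 3) + Q. At s = -3: Q = 1·(-3) - 10 = -13. Coeff of s: P = 1
Result: 1/(s + 3) - 13/(s + 3)²


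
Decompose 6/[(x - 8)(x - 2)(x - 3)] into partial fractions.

Using cover-up method: α = 1/5, β = 1, γ = -6/5
Result: (1/5)/(x - 8) + 1/(x - 2) - (6/5)/(x - 3)


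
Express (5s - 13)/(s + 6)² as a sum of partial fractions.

(5s - 13) = α(s + 6) + β. At s = -6: β = 5·(-6) - 13 = -43. Coeff of s: α = 5
Result: 5/(s + 6) - 43/(s + 6)²


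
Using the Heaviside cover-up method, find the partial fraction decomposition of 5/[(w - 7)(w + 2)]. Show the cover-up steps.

Cover (w - 7): set w=7, get A = 5/(7 + 2) = 5/9. Cover (w + 2): set w=-2, get B = 5/(-2 - 7) = -5/9.
Result: (5/9)/(w - 7) - (5/9)/(w + 2)


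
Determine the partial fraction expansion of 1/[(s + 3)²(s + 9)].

Cover-up at s=-9: C = 1/(-9 + 3)² = 1/36. Cover-up at s=-3: B = 1/(-3 + 9) = 1/6. Comparing s² coeff: A = -C = -1/36
Result: (-1/36)/(s + 3) + (1/6)/(s + 3)² + (1/36)/(s + 9)


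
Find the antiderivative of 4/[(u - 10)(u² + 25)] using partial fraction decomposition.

Cover-up at u=10: α = 4/(10²+25) = 4/125. Coeff matching: β = -4/125, γ = -8/25. Decomposition: (4/125)/(u - 10) - ((4/125)u + 8/25)/(u² + 25). Integrate: linear → ln, quadratic → (1/2)ln + arctan: (4/125) ln|(u - 10)| - (2/125) ln(u² + 25) - (8/125) arctan(u/5) + C


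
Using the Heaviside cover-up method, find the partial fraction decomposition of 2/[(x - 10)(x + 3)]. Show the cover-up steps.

Cover (x - 10): set x=10, get α = 2/(10 + 3) = 2/13. Cover (x + 3): set x=-3, get β = 2/(-3 - 10) = -2/13.
Result: (2/13)/(x - 10) - (2/13)/(x + 3)


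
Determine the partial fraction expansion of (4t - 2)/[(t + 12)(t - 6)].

At t=-12: α = (4·(-12) - 2)/(-12 - 6) = 25/9. At t=6: β = (4·6 - 2)/(6 + 12) = 11/9
Result: (25/9)/(t + 12) + (11/9)/(t - 6)


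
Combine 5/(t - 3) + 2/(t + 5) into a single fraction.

Common denominator (t - 3)(t + 5). Numerator: 5(t + 5) + 2(t - 3) = (5t + 25) + (2t - 6) = 7t + 19
Result: (7t + 19)/[(t - 3)(t + 5)]


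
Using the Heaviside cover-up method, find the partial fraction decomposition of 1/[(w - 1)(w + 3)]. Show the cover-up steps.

Cover (w - 1): set w=1, get A = 1/(1 + 3) = 1/4. Cover (w + 3): set w=-3, get B = 1/(-3 - 1) = -1/4.
Result: (1/4)/(w - 1) - (1/4)/(w + 3)


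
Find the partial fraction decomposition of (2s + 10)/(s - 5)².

(2s + 10) = α(s - 5) + β. At s = 5: β = 2·5 + 10 = 20. Coeff of s: α = 2
Result: 2/(s - 5) + 20/(s - 5)²


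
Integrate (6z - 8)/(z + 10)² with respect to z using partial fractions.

Decompose: α = 6, β = 6·(-10) - 8 = -68, so (6z - 8)/(z + 10)² = 6/(z + 10) - 68/(z + 10)². Integrate: ∫ α/(z + 10) dz = 6 ln|(z + 10)|; ∫ β/(z + 10)² dz = 68/(z + 10). Sum: 6 ln|(z + 10)| + 68/(z + 10) + C


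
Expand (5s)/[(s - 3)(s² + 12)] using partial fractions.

At s=3: P = (5·3 + 0)/(3² + 12) = 5/7. Q = -P = -5/7, R = 5 - 3·P = 20/7
Result: (5/7)/(s - 3) - ((5/7)s - 20/7)/(s² + 12)


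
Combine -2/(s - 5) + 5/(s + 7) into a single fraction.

Common denominator (s - 5)(s + 7). Numerator: -2(s + 7) + 5(s - 5) = (-2s - 14) + (5s - 25) = 3s - 39
Result: (3s - 39)/[(s - 5)(s + 7)]


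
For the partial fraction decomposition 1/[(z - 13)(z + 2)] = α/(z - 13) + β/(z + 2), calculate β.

Cover-up at z = -2: β = 1/(-2 - 13) = -1/15


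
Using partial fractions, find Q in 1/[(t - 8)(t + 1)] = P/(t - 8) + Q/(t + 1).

Cover-up at t = -1: Q = 1/(-1 - 8) = -1/9


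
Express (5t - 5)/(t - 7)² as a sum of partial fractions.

(5t - 5) = α(t - 7) + β. At t = 7: β = 5·7 - 5 = 30. Coeff of t: α = 5
Result: 5/(t - 7) + 30/(t - 7)²


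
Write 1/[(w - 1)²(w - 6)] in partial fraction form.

Cover-up at w=6: γ = 1/(6 - 1)² = 1/25. Cover-up at w=1: β = 1/(1 - 6) = -1/5. Comparing w² coeff: α = -γ = -1/25
Result: (-1/25)/(w - 1) - (1/5)/(w - 1)² + (1/25)/(w - 6)


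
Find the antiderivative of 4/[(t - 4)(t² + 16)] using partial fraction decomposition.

Cover-up at t=4: P = 4/(4²+16) = 1/8. Coeff matching: Q = -1/8, R = -1/2. Decomposition: (1/8)/(t - 4) - ((1/8)t + 1/2)/(t² + 16). Integrate: linear → ln, quadratic → (1/2)ln + arctan: (1/8) ln|(t - 4)| - (1/16) ln(t² + 16) - (1/8) arctan(t/4) + C


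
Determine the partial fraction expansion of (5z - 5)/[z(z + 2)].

At z=0: P = (5·0 - 5)/(0 + 2) = -5/2. At z=-2: Q = (5·(-2) - 5)/(-2 - 0) = 15/2
Result: (-5/2)/z + (15/2)/(z + 2)


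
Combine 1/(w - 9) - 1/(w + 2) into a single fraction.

Common denominator (w - 9)(w + 2). Numerator: 1(w + 2) - 1(w - 9) = (w + 2) - (w - 9) = 11
Result: (11)/[(w - 9)(w + 2)]


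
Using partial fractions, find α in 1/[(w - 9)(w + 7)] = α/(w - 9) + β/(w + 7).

Cover-up at w = 9: α = 1/(9 + 7) = 1/16


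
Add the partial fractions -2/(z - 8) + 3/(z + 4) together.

Common denominator (z - 8)(z + 4). Numerator: -2(z + 4) + 3(z - 8) = (-2z - 8) + (3z - 24) = z - 32
Result: (z - 32)/[(z - 8)(z + 4)]


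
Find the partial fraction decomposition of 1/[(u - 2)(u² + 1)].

Cover-up at u = 2: P = 1/(2² + 1) = 1/5. Then Q = -P = -1/5, R = -P·(0 + 2) = -2/5
Result: (1/5)/(u - 2) - ((1/5)u + 2/5)/(u² + 1)


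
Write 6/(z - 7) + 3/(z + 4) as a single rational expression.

Common denominator (z - 7)(z + 4). Numerator: 6(z + 4) + 3(z - 7) = (6z + 24) + (3z - 21) = 9z + 3
Result: (9z + 3)/[(z - 7)(z + 4)]


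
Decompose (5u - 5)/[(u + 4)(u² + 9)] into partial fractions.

At u=-4: α = (5·(-4) - 5)/((-4)² + 9) = -1. β = -α = 1, γ = 5 - (-4)·α = 1
Result: -1/(u + 4) + (u + 1)/(u² + 9)


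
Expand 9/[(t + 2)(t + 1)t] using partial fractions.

Using cover-up method: P = 9/2, Q = -9, R = 9/2
Result: (9/2)/(t + 2) - 9/(t + 1) + (9/2)/t


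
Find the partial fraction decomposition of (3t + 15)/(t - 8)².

(3t + 15) = P(t - 8) + Q. At t = 8: Q = 3·8 + 15 = 39. Coeff of t: P = 3
Result: 3/(t - 8) + 39/(t - 8)²


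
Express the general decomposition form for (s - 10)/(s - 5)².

Repeated linear factor: A/(s - 5) + B/(s - 5)²


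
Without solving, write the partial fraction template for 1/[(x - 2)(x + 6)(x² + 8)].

Two linear + quadratic: α/(x - 2) + β/(x + 6) + (γx + δ)/(x² + 8)


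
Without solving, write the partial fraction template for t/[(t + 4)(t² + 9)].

Linear + irreducible quadratic: α/(t + 4) + (βt + γ)/(t² + 9)


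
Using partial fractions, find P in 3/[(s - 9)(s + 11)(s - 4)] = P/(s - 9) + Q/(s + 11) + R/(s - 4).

Cover-up at s = 9: P = 3/[(9 + 11)(9 - 4)] = 3/[(20)(5)] = 3/100


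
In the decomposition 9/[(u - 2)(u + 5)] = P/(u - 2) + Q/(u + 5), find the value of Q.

Cover-up at u = -5: Q = 9/(-5 - 2) = -9/7


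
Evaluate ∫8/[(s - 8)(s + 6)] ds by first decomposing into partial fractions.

Decompose: 8/[(s - 8)(s + 6)] = (4/7)/(s - 8) - (4/7)/(s + 6). Integrate each term: (4/7) ln|(s - 8)| - (4/7) ln|(s + 6)| + C


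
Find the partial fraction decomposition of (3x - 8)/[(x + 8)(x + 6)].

At x=-8: P = (3·(-8) - 8)/(-8 + 6) = 16. At x=-6: Q = (3·(-6) - 8)/(-6 + 8) = -13
Result: 16/(x + 8) - 13/(x + 6)


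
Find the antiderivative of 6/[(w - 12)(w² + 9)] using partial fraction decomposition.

Cover-up at w=12: A = 6/(12²+9) = 2/51. Coeff matching: B = -2/51, C = -8/17. Decomposition: (2/51)/(w - 12) - ((2/51)w + 8/17)/(w² + 9). Integrate: linear → ln, quadratic → (1/2)ln + arctan: (2/51) ln|(w - 12)| - (1/51) ln(w² + 9) - (8/51) arctan(w/3) + C


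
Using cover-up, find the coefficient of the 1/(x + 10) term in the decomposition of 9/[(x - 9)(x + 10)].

Cover (x + 10), set x=-10: 9/((x - 9) at x=-10) = 9/(-19) = -9/19


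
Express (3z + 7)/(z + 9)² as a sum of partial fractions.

(3z + 7) = α(z + 9) + β. At z = -9: β = 3·(-9) + 7 = -20. Coeff of z: α = 3
Result: 3/(z + 9) - 20/(z + 9)²


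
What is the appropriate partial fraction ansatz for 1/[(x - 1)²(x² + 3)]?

Repeated linear + quadratic: P/(x - 1) + Q/(x - 1)² + (Rx + S)/(x² + 3)


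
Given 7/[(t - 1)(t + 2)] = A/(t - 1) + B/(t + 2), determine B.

Cover-up at t = -2: B = 7/(-2 - 1) = -7/3


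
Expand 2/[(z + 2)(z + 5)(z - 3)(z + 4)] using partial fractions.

Using Heaviside cover-up: (-1/15)/(z + 2) - (1/12)/(z + 5) + (1/140)/(z - 3) + (1/7)/(z + 4)


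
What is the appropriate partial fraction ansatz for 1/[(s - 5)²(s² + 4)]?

Repeated linear + quadratic: P/(s - 5) + Q/(s - 5)² + (Rs + S)/(s² + 4)


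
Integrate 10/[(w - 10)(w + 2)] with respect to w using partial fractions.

Decompose: 10/[(w - 10)(w + 2)] = (5/6)/(w - 10) - (5/6)/(w + 2). Integrate each term: (5/6) ln|(w - 10)| - (5/6) ln|(w + 2)| + C


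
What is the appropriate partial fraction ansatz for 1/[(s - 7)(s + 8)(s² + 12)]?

Two linear + quadratic: A/(s - 7) + B/(s + 8) + (Cs + D)/(s² + 12)


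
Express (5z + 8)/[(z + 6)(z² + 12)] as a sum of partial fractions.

At z=-6: α = (5·(-6) + 8)/((-6)² + 12) = -11/24. β = -α = 11/24, γ = 5 - (-6)·α = 9/4
Result: (-11/24)/(z + 6) + ((11/24)z + 9/4)/(z² + 12)


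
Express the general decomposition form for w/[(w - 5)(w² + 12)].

Linear + irreducible quadratic: P/(w - 5) + (Qw + R)/(w² + 12)


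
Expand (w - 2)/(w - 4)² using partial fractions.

(w - 2) = α(w - 4) + β. At w = 4: β = 1·4 - 2 = 2. Coeff of w: α = 1
Result: 1/(w - 4) + 2/(w - 4)²


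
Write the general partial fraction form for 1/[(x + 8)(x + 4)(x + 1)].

Three distinct linear factors: A/(x + 8) + B/(x + 4) + C/(x + 1)


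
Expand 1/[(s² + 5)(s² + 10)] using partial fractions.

Coefficient matching gives α = γ = 0, β = 1/(10-5) = 1/5, δ = -β = -1/5
Result: (1/5)/(s² + 5) - (1/5)/(s² + 10)


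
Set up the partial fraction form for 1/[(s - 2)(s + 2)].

Distinct linear factors: P/(s - 2) + Q/(s + 2)


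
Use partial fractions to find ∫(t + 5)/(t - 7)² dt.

Decompose: A = 1, B = 1·7 + 5 = 12, so (t + 5)/(t - 7)² = 1/(t - 7) + 12/(t - 7)². Integrate: ∫ A/(t - 7) dt = ln|(t - 7)|; ∫ B/(t - 7)² dt = -12/(t - 7). Sum: ln|(t - 7)| - 12/(t - 7) + C


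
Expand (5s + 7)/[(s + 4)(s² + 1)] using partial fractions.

At s=-4: P = (5·(-4) + 7)/((-4)² + 1) = -13/17. Q = -P = 13/17, R = 5 - (-4)·P = 33/17
Result: (-13/17)/(s + 4) + ((13/17)s + 33/17)/(s² + 1)


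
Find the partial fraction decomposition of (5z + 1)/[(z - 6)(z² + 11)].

At z=6: P = (5·6 + 1)/(6² + 11) = 31/47. Q = -P = -31/47, R = 5 - 6·P = 49/47
Result: (31/47)/(z - 6) - ((31/47)z - 49/47)/(z² + 11)


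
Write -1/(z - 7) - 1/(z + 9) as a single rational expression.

Common denominator (z - 7)(z + 9). Numerator: -1(z + 9) - 1(z - 7) = (-z - 9) - (z - 7) = -2z - 2
Result: (-2z - 2)/[(z - 7)(z + 9)]


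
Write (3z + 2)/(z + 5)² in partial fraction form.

(3z + 2) = P(z + 5) + Q. At z = -5: Q = 3·(-5) + 2 = -13. Coeff of z: P = 3
Result: 3/(z + 5) - 13/(z + 5)²


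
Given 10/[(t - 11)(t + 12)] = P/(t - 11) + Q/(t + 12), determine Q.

Cover-up at t = -12: Q = 10/(-12 - 11) = -10/23


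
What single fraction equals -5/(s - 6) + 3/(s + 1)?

Common denominator (s - 6)(s + 1). Numerator: -5(s + 1) + 3(s - 6) = (-5s - 5) + (3s - 18) = -2s - 23
Result: (-2s - 23)/[(s - 6)(s + 1)]


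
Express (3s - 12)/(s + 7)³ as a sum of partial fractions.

(3s - 12) = A(s + 7)² + B(s + 7) + C. At s = -7: C = 3·(-7) - 12 = -33. Coefficients: A = 0, B = 3
Result: 3/(s + 7)² - 33/(s + 7)³


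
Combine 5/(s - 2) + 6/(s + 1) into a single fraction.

Common denominator (s - 2)(s + 1). Numerator: 5(s + 1) + 6(s - 2) = (5s + 5) + (6s - 12) = 11s - 7
Result: (11s - 7)/[(s - 2)(s + 1)]


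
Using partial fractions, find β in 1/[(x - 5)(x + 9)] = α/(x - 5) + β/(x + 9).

Cover-up at x = -9: β = 1/(-9 - 5) = -1/14


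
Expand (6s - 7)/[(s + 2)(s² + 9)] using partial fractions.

At s=-2: α = (6·(-2) - 7)/((-2)² + 9) = -19/13. β = -α = 19/13, γ = 6 - (-2)·α = 40/13
Result: (-19/13)/(s + 2) + ((19/13)s + 40/13)/(s² + 9)


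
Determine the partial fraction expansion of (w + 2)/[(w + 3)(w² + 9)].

At w=-3: α = (1·(-3) + 2)/((-3)² + 9) = -1/18. β = -α = 1/18, γ = 1 - (-3)·α = 5/6
Result: (-1/18)/(w + 3) + ((1/18)w + 5/6)/(w² + 9)


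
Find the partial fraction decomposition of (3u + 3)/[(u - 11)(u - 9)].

At u=11: A = (3·11 + 3)/(11 - 9) = 18. At u=9: B = (3·9 + 3)/(9 - 11) = -15
Result: 18/(u - 11) - 15/(u - 9)


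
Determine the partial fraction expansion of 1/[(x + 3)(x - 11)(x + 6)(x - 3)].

Using Heaviside cover-up: (1/252)/(x + 3) + (1/1904)/(x - 11) - (1/459)/(x + 6) - (1/432)/(x - 3)


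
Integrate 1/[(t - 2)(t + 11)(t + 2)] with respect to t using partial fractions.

Cover-up: α = 1/52, β = 1/117, γ = -1/36. Decomposition: (1/52)/(t - 2) + (1/117)/(t + 11) - (1/36)/(t + 2). Integrate each term: (1/52) ln|(t - 2)| + (1/117) ln|(t + 11)| - (1/36) ln|(t + 2)| + C


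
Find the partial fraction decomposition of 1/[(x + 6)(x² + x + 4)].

Cover-up at x = -6: α = 1/((-6)² + 1·(-6) + 4) = 1/34. Then β = -α = -1/34, γ = -α·(1 - 6) = 5/34
Result: (1/34)/(x + 6) - ((1/34)x - 5/34)/(x² + x + 4)


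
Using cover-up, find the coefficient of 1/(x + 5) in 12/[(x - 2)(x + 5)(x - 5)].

Cover (x + 5), set x=-5: 12/[(-5 - 2)(-5 - 5)] = 6/35


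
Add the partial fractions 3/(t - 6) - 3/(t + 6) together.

Common denominator (t - 6)(t + 6). Numerator: 3(t + 6) - 3(t - 6) = (3t + 18) - (3t - 18) = 36
Result: (36)/[(t - 6)(t + 6)]


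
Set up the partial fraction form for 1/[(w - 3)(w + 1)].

Distinct linear factors: P/(w - 3) + Q/(w + 1)


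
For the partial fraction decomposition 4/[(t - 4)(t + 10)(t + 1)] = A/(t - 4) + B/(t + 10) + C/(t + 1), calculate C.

Cover-up at t = -1: C = 4/[(-1 - 4)(-1 + 10)] = 4/[(-5)(9)] = -4/45


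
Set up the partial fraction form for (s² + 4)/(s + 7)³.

Repeated linear factor (power 3): α/(s + 7) + β/(s + 7)² + γ/(s + 7)³


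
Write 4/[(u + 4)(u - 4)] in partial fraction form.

4/(u + 4)(u - 4) = P/(u + 4) + Q/(u - 4). P = 4/(-4 - 4) = -1/2, Q = 4/(4 + 4) = 1/2
Result: (-1/2)/(u + 4) + (1/2)/(u - 4)


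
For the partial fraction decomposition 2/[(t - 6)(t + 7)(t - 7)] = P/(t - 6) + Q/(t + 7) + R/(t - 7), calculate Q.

Cover-up at t = -7: Q = 2/[(-7 - 6)(-7 - 7)] = 2/[(-13)(-14)] = 2/182 = 1/91


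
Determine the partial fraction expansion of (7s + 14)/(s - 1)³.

(7s + 14) = P(s - 1)² + Q(s - 1) + R. At s = 1: R = 7·1 + 14 = 21. Coefficients: P = 0, Q = 7
Result: 7/(s - 1)² + 21/(s - 1)³


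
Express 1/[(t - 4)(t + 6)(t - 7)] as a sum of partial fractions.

Using cover-up method: A = -1/30, B = 1/130, C = 1/39
Result: (-1/30)/(t - 4) + (1/130)/(t + 6) + (1/39)/(t - 7)


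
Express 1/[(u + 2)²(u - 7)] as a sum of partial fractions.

Cover-up at u=7: R = 1/(7 + 2)² = 1/81. Cover-up at u=-2: Q = 1/(-2 - 7) = -1/9. Comparing u² coeff: P = -R = -1/81
Result: (-1/81)/(u + 2) - (1/9)/(u + 2)² + (1/81)/(u - 7)


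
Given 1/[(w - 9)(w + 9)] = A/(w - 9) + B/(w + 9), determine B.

Cover-up at w = -9: B = 1/(-9 - 9) = -1/18


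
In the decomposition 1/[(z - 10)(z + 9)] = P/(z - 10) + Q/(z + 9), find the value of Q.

Cover-up at z = -9: Q = 1/(-9 - 10) = -1/19


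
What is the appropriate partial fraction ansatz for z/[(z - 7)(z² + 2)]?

Linear + irreducible quadratic: P/(z - 7) + (Qz + R)/(z² + 2)


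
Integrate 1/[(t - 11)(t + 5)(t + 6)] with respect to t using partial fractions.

Cover-up: α = 1/272, β = -1/16, γ = 1/17. Decomposition: (1/272)/(t - 11) - (1/16)/(t + 5) + (1/17)/(t + 6). Integrate each term: (1/272) ln|(t - 11)| - (1/16) ln|(t + 5)| + (1/17) ln|(t + 6)| + C


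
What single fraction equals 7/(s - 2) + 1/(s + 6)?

Common denominator (s - 2)(s + 6). Numerator: 7(s + 6) + 1(s - 2) = (7s + 42) + (s - 2) = 8s + 40
Result: (8s + 40)/[(s - 2)(s + 6)]


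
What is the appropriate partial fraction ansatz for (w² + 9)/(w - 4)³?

Repeated linear factor (power 3): A/(w - 4) + B/(w - 4)² + C/(w - 4)³


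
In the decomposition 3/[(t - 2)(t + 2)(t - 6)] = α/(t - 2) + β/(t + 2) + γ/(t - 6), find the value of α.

Cover-up at t = 2: α = 3/[(2 + 2)(2 - 6)] = 3/[(4)(-4)] = -3/16


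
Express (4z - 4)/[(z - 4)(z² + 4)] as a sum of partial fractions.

At z=4: P = (4·4 - 4)/(4² + 4) = 3/5. Q = -P = -3/5, R = 4 - 4·P = 8/5
Result: (3/5)/(z - 4) - ((3/5)z - 8/5)/(z² + 4)


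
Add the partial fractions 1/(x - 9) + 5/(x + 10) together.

Common denominator (x - 9)(x + 10). Numerator: 1(x + 10) + 5(x - 9) = (x + 10) + (5x - 45) = 6x - 35
Result: (6x - 35)/[(x - 9)(x + 10)]


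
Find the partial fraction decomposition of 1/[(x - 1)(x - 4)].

1/(x - 1)(x - 4) = A/(x - 1) + B/(x - 4). A = 1/(1 - 4) = -1/3, B = 1/(4 - 1) = 1/3
Result: (-1/3)/(x - 1) + (1/3)/(x - 4)


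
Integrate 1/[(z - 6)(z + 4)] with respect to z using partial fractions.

Decompose: 1/[(z - 6)(z + 4)] = (1/10)/(z - 6) - (1/10)/(z + 4). Integrate each term: (1/10) ln|(z - 6)| - (1/10) ln|(z + 4)| + C


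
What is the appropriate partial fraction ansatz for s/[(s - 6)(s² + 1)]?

Linear + irreducible quadratic: A/(s - 6) + (Bs + C)/(s² + 1)


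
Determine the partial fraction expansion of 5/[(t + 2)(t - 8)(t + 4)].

Using cover-up method: A = -1/4, B = 1/24, C = 5/24
Result: (-1/4)/(t + 2) + (1/24)/(t - 8) + (5/24)/(t + 4)


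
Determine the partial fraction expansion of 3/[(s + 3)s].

3/(s + 3)s = α/(s + 3) + β/s. α = 3/(-3 - 0) = -1, β = 3/(0 + 3) = 1
Result: -1/(s + 3) + 1/s


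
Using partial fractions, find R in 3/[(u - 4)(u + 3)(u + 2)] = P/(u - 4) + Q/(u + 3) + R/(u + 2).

Cover-up at u = -2: R = 3/[(-2 - 4)(-2 + 3)] = 3/[(-6)(1)] = -3/6 = -1/2


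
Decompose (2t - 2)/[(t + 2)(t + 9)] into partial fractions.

At t=-2: A = (2·(-2) - 2)/(-2 + 9) = -6/7. At t=-9: B = (2·(-9) - 2)/(-9 + 2) = 20/7
Result: (-6/7)/(t + 2) + (20/7)/(t + 9)


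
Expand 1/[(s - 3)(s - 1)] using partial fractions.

1/(s - 3)(s - 1) = A/(s - 3) + B/(s - 1). A = 1/(3 - 1) = 1/2, B = 1/(1 - 3) = -1/2
Result: (1/2)/(s - 3) - (1/2)/(s - 1)


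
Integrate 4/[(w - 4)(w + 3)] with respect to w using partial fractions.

Decompose: 4/[(w - 4)(w + 3)] = (4/7)/(w - 4) - (4/7)/(w + 3). Integrate each term: (4/7) ln|(w - 4)| - (4/7) ln|(w + 3)| + C


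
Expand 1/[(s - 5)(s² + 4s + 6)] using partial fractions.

Cover-up at s = 5: A = 1/(5² + 4·5 + 6) = 1/51. Then B = -A = -1/51, C = -A·(4 + 5) = -3/17
Result: (1/51)/(s - 5) - ((1/51)s + 3/17)/(s² + 4s + 6)


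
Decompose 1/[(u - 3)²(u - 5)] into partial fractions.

Cover-up at u=5: C = 1/(5 - 3)² = 1/4. Cover-up at u=3: B = 1/(3 - 5) = -1/2. Comparing u² coeff: A = -C = -1/4
Result: (-1/4)/(u - 3) - (1/2)/(u - 3)² + (1/4)/(u - 5)


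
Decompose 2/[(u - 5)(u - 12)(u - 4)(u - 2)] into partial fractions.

Using Heaviside cover-up: (-2/21)/(u - 5) + (1/280)/(u - 12) + (1/8)/(u - 4) - (1/30)/(u - 2)


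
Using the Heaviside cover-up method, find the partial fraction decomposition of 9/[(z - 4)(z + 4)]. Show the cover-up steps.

Cover (z - 4): set z=4, get P = 9/(4 + 4) = 9/8. Cover (z + 4): set z=-4, get Q = 9/(-4 - 4) = -9/8.
Result: (9/8)/(z - 4) - (9/8)/(z + 4)


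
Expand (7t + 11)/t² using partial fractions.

(7t + 11) = At + B. At t = 0: B = 7·0 + 11 = 11. Coeff of t: A = 7
Result: 7/t + 11/t²


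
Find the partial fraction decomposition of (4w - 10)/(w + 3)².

(4w - 10) = α(w + 3) + β. At w = -3: β = 4·(-3) - 10 = -22. Coeff of w: α = 4
Result: 4/(w + 3) - 22/(w + 3)²


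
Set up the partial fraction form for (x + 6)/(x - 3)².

Repeated linear factor: P/(x - 3) + Q/(x - 3)²


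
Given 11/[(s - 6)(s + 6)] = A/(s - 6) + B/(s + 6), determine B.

Cover-up at s = -6: B = 11/(-6 - 6) = -11/12


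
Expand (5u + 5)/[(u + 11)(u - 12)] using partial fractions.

At u=-11: α = (5·(-11) + 5)/(-11 - 12) = 50/23. At u=12: β = (5·12 + 5)/(12 + 11) = 65/23
Result: (50/23)/(u + 11) + (65/23)/(u - 12)


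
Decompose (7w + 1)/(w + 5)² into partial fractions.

(7w + 1) = P(w + 5) + Q. At w = -5: Q = 7·(-5) + 1 = -34. Coeff of w: P = 7
Result: 7/(w + 5) - 34/(w + 5)²


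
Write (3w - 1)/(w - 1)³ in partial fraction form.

(3w - 1) = P(w - 1)² + Q(w - 1) + R. At w = 1: R = 3·1 - 1 = 2. Coefficients: P = 0, Q = 3
Result: 3/(w - 1)² + 2/(w - 1)³


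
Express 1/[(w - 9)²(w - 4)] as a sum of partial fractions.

Cover-up at w=4: γ = 1/(4 - 9)² = 1/25. Cover-up at w=9: β = 1/(9 - 4) = 1/5. Comparing w² coeff: α = -γ = -1/25
Result: (-1/25)/(w - 9) + (1/5)/(w - 9)² + (1/25)/(w - 4)


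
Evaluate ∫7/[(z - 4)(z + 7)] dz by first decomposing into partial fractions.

Decompose: 7/[(z - 4)(z + 7)] = (7/11)/(z - 4) - (7/11)/(z + 7). Integrate each term: (7/11) ln|(z - 4)| - (7/11) ln|(z + 7)| + C


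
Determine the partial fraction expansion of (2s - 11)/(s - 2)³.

(2s - 11) = α(s - 2)² + β(s - 2) + γ. At s = 2: γ = 2·2 - 11 = -7. Coefficients: α = 0, β = 2
Result: 2/(s - 2)² - 7/(s - 2)³


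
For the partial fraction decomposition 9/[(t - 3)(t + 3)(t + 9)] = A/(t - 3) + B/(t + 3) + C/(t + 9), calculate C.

Cover-up at t = -9: C = 9/[(-9 - 3)(-9 + 3)] = 9/[(-12)(-6)] = 9/72 = 1/8


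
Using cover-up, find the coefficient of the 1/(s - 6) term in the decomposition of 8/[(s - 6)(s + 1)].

Cover (s - 6), set s=6: 8/((s + 1) at s=6) = 8/(7) = 8/7


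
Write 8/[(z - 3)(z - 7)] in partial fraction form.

8/(z - 3)(z - 7) = α/(z - 3) + β/(z - 7). α = 8/(3 - 7) = -2, β = 8/(7 - 3) = 2
Result: -2/(z - 3) + 2/(z - 7)


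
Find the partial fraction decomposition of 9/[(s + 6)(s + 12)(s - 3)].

Using cover-up method: P = -1/6, Q = 1/10, R = 1/15
Result: (-1/6)/(s + 6) + (1/10)/(s + 12) + (1/15)/(s - 3)


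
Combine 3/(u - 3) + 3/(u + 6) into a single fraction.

Common denominator (u - 3)(u + 6). Numerator: 3(u + 6) + 3(u - 3) = (3u + 18) + (3u - 9) = 6u + 9
Result: (6u + 9)/[(u - 3)(u + 6)]


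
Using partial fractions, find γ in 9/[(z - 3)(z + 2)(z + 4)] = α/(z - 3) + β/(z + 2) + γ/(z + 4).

Cover-up at z = -4: γ = 9/[(-4 - 3)(-4 + 2)] = 9/[(-7)(-2)] = 9/14


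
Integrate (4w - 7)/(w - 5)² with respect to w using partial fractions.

Decompose: α = 4, β = 4·5 - 7 = 13, so (4w - 7)/(w - 5)² = 4/(w - 5) + 13/(w - 5)². Integrate: ∫ α/(w - 5) dw = 4 ln|(w - 5)|; ∫ β/(w - 5)² dw = -13/(w - 5). Sum: 4 ln|(w - 5)| - 13/(w - 5) + C


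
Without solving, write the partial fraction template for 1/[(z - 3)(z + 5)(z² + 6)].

Two linear + quadratic: α/(z - 3) + β/(z + 5) + (γz + δ)/(z² + 6)


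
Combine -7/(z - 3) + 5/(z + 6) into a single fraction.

Common denominator (z - 3)(z + 6). Numerator: -7(z + 6) + 5(z - 3) = (-7z - 42) + (5z - 15) = -2z - 57
Result: (-2z - 57)/[(z - 3)(z + 6)]


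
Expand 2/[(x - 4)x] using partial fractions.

2/(x - 4)x = α/(x - 4) + β/x. α = 2/(4 - 0) = 1/2, β = 2/(0 - 4) = -1/2
Result: (1/2)/(x - 4) - (1/2)/x


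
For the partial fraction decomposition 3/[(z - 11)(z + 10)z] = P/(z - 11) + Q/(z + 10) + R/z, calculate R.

Cover-up at z = 0: R = 3/[(0 - 11)(0 + 10)] = 3/[(-11)(10)] = -3/110


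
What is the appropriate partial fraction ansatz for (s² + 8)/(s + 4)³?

Repeated linear factor (power 3): P/(s + 4) + Q/(s + 4)² + R/(s + 4)³


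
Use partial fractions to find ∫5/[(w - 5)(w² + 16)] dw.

Cover-up at w=5: A = 5/(5²+16) = 5/41. Coeff matching: B = -5/41, C = -25/41. Decomposition: (5/41)/(w - 5) - ((5/41)w + 25/41)/(w² + 16). Integrate: linear → ln, quadratic → (1/2)ln + arctan: (5/41) ln|(w - 5)| - (5/82) ln(w² + 16) - (25/164) arctan(w/4) + C


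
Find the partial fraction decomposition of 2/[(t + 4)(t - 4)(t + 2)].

Using cover-up method: P = 1/8, Q = 1/24, R = -1/6
Result: (1/8)/(t + 4) + (1/24)/(t - 4) - (1/6)/(t + 2)


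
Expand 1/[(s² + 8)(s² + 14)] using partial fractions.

Coefficient matching gives α = γ = 0, β = 1/(14-8) = 1/6, δ = -β = -1/6
Result: (1/6)/(s² + 8) - (1/6)/(s² + 14)


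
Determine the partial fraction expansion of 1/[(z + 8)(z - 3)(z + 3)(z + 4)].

Using Heaviside cover-up: (-1/220)/(z + 8) + (1/462)/(z - 3) - (1/30)/(z + 3) + (1/28)/(z + 4)


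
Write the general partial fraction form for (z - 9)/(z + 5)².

Repeated linear factor: A/(z + 5) + B/(z + 5)²


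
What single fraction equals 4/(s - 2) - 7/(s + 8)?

Common denominator (s - 2)(s + 8). Numerator: 4(s + 8) - 7(s - 2) = (4s + 32) - (7s - 14) = -3s + 46
Result: (-3s + 46)/[(s - 2)(s + 8)]


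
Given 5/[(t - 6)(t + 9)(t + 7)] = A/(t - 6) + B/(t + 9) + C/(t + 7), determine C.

Cover-up at t = -7: C = 5/[(-7 - 6)(-7 + 9)] = 5/[(-13)(2)] = -5/26


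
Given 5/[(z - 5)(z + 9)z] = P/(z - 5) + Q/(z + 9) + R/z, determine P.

Cover-up at z = 5: P = 5/[(5 + 9)(5 - 0)] = 5/[(14)(5)] = 5/70 = 1/14


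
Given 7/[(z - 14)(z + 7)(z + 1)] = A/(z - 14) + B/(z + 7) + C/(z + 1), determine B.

Cover-up at z = -7: B = 7/[(-7 - 14)(-7 + 1)] = 7/[(-21)(-6)] = 7/126 = 1/18


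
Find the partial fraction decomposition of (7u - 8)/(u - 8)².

(7u - 8) = α(u - 8) + β. At u = 8: β = 7·8 - 8 = 48. Coeff of u: α = 7
Result: 7/(u - 8) + 48/(u - 8)²


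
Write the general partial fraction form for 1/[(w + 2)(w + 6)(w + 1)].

Three distinct linear factors: P/(w + 2) + Q/(w + 6) + R/(w + 1)


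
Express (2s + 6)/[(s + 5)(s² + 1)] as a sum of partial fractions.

At s=-5: α = (2·(-5) + 6)/((-5)² + 1) = -2/13. β = -α = 2/13, γ = 2 - (-5)·α = 16/13
Result: (-2/13)/(s + 5) + ((2/13)s + 16/13)/(s² + 1)


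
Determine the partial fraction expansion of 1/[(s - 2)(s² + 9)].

Cover-up at s = 2: A = 1/(2² + 9) = 1/13. Then B = -A = -1/13, C = -A·(0 + 2) = -2/13
Result: (1/13)/(s - 2) - ((1/13)s + 2/13)/(s² + 9)


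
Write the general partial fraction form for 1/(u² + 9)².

Repeated quadratic factor: (αu + β)/(u² + 9) + (γu + δ)/(u² + 9)²


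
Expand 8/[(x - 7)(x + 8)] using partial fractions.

8/(x - 7)(x + 8) = A/(x - 7) + B/(x + 8). A = 8/(7 + 8) = 8/15, B = 8/(-8 - 7) = -8/15
Result: (8/15)/(x - 7) - (8/15)/(x + 8)


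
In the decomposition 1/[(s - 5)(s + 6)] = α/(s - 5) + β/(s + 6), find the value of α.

Cover-up at s = 5: α = 1/(5 + 6) = 1/11


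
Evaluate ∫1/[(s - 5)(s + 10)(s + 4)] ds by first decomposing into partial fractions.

Cover-up: P = 1/135, Q = 1/90, R = -1/54. Decomposition: (1/135)/(s - 5) + (1/90)/(s + 10) - (1/54)/(s + 4). Integrate each term: (1/135) ln|(s - 5)| + (1/90) ln|(s + 10)| - (1/54) ln|(s + 4)| + C


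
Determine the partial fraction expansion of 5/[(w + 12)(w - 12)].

5/(w + 12)(w - 12) = P/(w + 12) + Q/(w - 12). P = 5/(-12 - 12) = -5/24, Q = 5/(12 + 12) = 5/24
Result: (-5/24)/(w + 12) + (5/24)/(w - 12)


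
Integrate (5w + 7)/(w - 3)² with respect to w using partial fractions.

Decompose: α = 5, β = 5·3 + 7 = 22, so (5w + 7)/(w - 3)² = 5/(w - 3) + 22/(w - 3)². Integrate: ∫ α/(w - 3) dw = 5 ln|(w - 3)|; ∫ β/(w - 3)² dw = -22/(w - 3). Sum: 5 ln|(w - 3)| - 22/(w - 3) + C


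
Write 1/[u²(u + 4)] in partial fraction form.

Cover-up at u=-4: C = 1/(-4 - 0)² = 1/16. Cover-up at u=0: B = 1/(0 + 4) = 1/4. Comparing u² coeff: A = -C = -1/16
Result: (-1/16)/u + (1/4)/u² + (1/16)/(u + 4)


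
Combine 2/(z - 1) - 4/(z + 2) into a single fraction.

Common denominator (z - 1)(z + 2). Numerator: 2(z + 2) - 4(z - 1) = (2z + 4) - (4z - 4) = -2z + 8
Result: (-2z + 8)/[(z - 1)(z + 2)]


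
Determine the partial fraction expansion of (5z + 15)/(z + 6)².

(5z + 15) = α(z + 6) + β. At z = -6: β = 5·(-6) + 15 = -15. Coeff of z: α = 5
Result: 5/(z + 6) - 15/(z + 6)²


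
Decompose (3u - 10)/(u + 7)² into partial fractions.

(3u - 10) = α(u + 7) + β. At u = -7: β = 3·(-7) - 10 = -31. Coeff of u: α = 3
Result: 3/(u + 7) - 31/(u + 7)²


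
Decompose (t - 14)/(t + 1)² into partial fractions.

(t - 14) = P(t + 1) + Q. At t = -1: Q = 1·(-1) - 14 = -15. Coeff of t: P = 1
Result: 1/(t + 1) - 15/(t + 1)²


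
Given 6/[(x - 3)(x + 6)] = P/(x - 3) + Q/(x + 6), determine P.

Cover-up at x = 3: P = 6/(3 + 6) = 6/9 = 2/3


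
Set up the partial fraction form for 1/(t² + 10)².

Repeated quadratic factor: (Pt + Q)/(t² + 10) + (Rt + S)/(t² + 10)²


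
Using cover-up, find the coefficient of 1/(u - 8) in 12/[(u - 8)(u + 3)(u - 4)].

Cover (u - 8), set u=8: 12/[(8 + 3)(8 - 4)] = 3/11


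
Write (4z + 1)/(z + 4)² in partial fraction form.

(4z + 1) = A(z + 4) + B. At z = -4: B = 4·(-4) + 1 = -15. Coeff of z: A = 4
Result: 4/(z + 4) - 15/(z + 4)²


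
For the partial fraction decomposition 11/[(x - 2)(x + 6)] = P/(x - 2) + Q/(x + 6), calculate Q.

Cover-up at x = -6: Q = 11/(-6 - 2) = -11/8


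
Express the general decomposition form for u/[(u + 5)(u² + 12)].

Linear + irreducible quadratic: α/(u + 5) + (βu + γ)/(u² + 12)


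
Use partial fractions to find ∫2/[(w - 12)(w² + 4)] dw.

Cover-up at w=12: A = 2/(12²+4) = 1/74. Coeff matching: B = -1/74, C = -6/37. Decomposition: (1/74)/(w - 12) - ((1/74)w + 6/37)/(w² + 4). Integrate: linear → ln, quadratic → (1/2)ln + arctan: (1/74) ln|(w - 12)| - (1/148) ln(w² + 4) - (3/37) arctan(w/2) + C


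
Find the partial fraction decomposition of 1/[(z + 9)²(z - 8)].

Cover-up at z=8: R = 1/(8 + 9)² = 1/289. Cover-up at z=-9: Q = 1/(-9 - 8) = -1/17. Comparing z² coeff: P = -R = -1/289
Result: (-1/289)/(z + 9) - (1/17)/(z + 9)² + (1/289)/(z - 8)


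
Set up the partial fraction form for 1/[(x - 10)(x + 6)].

Distinct linear factors: α/(x - 10) + β/(x + 6)


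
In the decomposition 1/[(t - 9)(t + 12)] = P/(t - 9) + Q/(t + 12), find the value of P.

Cover-up at t = 9: P = 1/(9 + 12) = 1/21


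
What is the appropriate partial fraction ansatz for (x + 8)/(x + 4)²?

Repeated linear factor: P/(x + 4) + Q/(x + 4)²


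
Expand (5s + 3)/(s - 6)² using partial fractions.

(5s + 3) = α(s - 6) + β. At s = 6: β = 5·6 + 3 = 33. Coeff of s: α = 5
Result: 5/(s - 6) + 33/(s - 6)²


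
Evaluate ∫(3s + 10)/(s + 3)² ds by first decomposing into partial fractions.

Decompose: A = 3, B = 3·(-3) + 10 = 1, so (3s + 10)/(s + 3)² = 3/(s + 3) + 1/(s + 3)². Integrate: ∫ A/(s + 3) ds = 3 ln|(s + 3)|; ∫ B/(s + 3)² ds = -1/(s + 3). Sum: 3 ln|(s + 3)| - 1/(s + 3) + C


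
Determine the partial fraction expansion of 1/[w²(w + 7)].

Cover-up at w=-7: R = 1/(-7 - 0)² = 1/49. Cover-up at w=0: Q = 1/(0 + 7) = 1/7. Comparing w² coeff: P = -R = -1/49
Result: (-1/49)/w + (1/7)/w² + (1/49)/(w + 7)


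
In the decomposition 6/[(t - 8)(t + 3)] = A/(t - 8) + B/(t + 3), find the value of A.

Cover-up at t = 8: A = 6/(8 + 3) = 6/11


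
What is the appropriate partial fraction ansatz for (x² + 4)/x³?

Repeated linear factor (power 3): P/x + Q/x² + R/x³


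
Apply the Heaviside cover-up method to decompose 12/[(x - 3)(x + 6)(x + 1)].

Cover (x - 3), x=3: α = 12/[(3 + 6)(3 + 1)] = 1/3. Cover (x + 6), x=-6: β = 12/[(-6 - 3)(-6 + 1)] = 4/15. Cover (x + 1), x=-1: γ = 12/[(-1 - 3)(-1 + 6)] = -3/5.
Result: (1/3)/(x - 3) + (4/15)/(x + 6) - (3/5)/(x + 1)


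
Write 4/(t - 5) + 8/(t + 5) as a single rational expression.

Common denominator (t - 5)(t + 5). Numerator: 4(t + 5) + 8(t - 5) = (4t + 20) + (8t - 40) = 12t - 20
Result: (12t - 20)/[(t - 5)(t + 5)]


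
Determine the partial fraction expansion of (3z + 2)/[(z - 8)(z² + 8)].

At z=8: A = (3·8 + 2)/(8² + 8) = 13/36. B = -A = -13/36, C = 3 - 8·A = 1/9
Result: (13/36)/(z - 8) - ((13/36)z - 1/9)/(z² + 8)


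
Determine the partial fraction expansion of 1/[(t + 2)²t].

Cover-up at t=0: C = 1/(0 + 2)² = 1/4. Cover-up at t=-2: B = 1/(-2 - 0) = -1/2. Comparing t² coeff: A = -C = -1/4
Result: (-1/4)/(t + 2) - (1/2)/(t + 2)² + (1/4)/t


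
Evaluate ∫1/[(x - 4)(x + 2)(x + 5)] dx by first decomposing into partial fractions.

Cover-up: A = 1/54, B = -1/18, C = 1/27. Decomposition: (1/54)/(x - 4) - (1/18)/(x + 2) + (1/27)/(x + 5). Integrate each term: (1/54) ln|(x - 4)| - (1/18) ln|(x + 2)| + (1/27) ln|(x + 5)| + C


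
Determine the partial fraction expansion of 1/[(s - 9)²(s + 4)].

Cover-up at s=-4: C = 1/(-4 - 9)² = 1/169. Cover-up at s=9: B = 1/(9 + 4) = 1/13. Comparing s² coeff: A = -C = -1/169
Result: (-1/169)/(s - 9) + (1/13)/(s - 9)² + (1/169)/(s + 4)


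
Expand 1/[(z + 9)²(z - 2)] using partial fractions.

Cover-up at z=2: γ = 1/(2 + 9)² = 1/121. Cover-up at z=-9: β = 1/(-9 - 2) = -1/11. Comparing z² coeff: α = -γ = -1/121
Result: (-1/121)/(z + 9) - (1/11)/(z + 9)² + (1/121)/(z - 2)


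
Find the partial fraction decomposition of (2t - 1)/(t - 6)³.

(2t - 1) = A(t - 6)² + B(t - 6) + C. At t = 6: C = 2·6 - 1 = 11. Coefficients: A = 0, B = 2
Result: 2/(t - 6)² + 11/(t - 6)³


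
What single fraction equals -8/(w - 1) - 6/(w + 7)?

Common denominator (w - 1)(w + 7). Numerator: -8(w + 7) - 6(w - 1) = (-8w - 56) - (6w - 6) = -14w - 50
Result: (-14w - 50)/[(w - 1)(w + 7)]


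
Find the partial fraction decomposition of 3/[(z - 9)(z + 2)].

3/(z - 9)(z + 2) = A/(z - 9) + B/(z + 2). A = 3/(9 + 2) = 3/11, B = 3/(-2 - 9) = -3/11
Result: (3/11)/(z - 9) - (3/11)/(z + 2)


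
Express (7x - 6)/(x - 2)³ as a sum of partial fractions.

(7x - 6) = P(x - 2)² + Q(x - 2) + R. At x = 2: R = 7·2 - 6 = 8. Coefficients: P = 0, Q = 7
Result: 7/(x - 2)² + 8/(x - 2)³


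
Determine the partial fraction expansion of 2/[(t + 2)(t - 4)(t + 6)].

Using cover-up method: A = -1/12, B = 1/30, C = 1/20
Result: (-1/12)/(t + 2) + (1/30)/(t - 4) + (1/20)/(t + 6)


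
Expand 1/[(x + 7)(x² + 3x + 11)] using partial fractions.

Cover-up at x = -7: α = 1/((-7)² + 3·(-7) + 11) = 1/39. Then β = -α = -1/39, γ = -α·(3 - 7) = 4/39
Result: (1/39)/(x + 7) - ((1/39)x - 4/39)/(x² + 3x + 11)


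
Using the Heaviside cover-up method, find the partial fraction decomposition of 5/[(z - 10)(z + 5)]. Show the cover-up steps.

Cover (z - 10): set z=10, get A = 5/(10 + 5) = 1/3. Cover (z + 5): set z=-5, get B = 5/(-5 - 10) = -1/3.
Result: (1/3)/(z - 10) - (1/3)/(z + 5)
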